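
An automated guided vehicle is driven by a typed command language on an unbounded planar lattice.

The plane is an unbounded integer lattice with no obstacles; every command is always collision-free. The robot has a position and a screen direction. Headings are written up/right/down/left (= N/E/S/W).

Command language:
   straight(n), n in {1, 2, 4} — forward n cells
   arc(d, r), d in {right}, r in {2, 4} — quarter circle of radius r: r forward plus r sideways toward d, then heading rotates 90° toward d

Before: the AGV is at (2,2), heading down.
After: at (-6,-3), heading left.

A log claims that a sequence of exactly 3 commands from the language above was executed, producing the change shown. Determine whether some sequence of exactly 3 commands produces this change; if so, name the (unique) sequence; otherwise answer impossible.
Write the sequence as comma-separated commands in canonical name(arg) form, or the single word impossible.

key: cell and facing (now W) both changed — the 3 commands mix motion and turning
start: at (2,2), heading down
t=1 straight(1) ⇒ at (2,1), heading down
t=2 arc(right, 4) ⇒ at (-2,-3), heading left
t=3 straight(4) ⇒ at (-6,-3), heading left
uniquely the one of 125 3-step routes that fits.

straight(1), arc(right, 4), straight(4)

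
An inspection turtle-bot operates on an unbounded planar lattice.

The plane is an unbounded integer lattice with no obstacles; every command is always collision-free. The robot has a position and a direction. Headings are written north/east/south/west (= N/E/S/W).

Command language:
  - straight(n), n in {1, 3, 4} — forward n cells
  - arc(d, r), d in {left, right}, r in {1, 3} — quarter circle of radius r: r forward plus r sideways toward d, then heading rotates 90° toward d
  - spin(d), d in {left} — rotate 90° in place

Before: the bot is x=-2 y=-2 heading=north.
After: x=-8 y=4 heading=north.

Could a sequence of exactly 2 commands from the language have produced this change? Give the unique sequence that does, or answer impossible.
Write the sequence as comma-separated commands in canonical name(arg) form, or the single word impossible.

arc(left, 3), arc(right, 3)

key: still facing N at the end — net rotation zero over 2 steps
t0: x=-2 y=-2 heading=north
t=1 arc(left, 3) ⇒ x=-5 y=1 heading=west
t=2 arc(right, 3) ⇒ x=-8 y=4 heading=north
no rival 2-sequence matches.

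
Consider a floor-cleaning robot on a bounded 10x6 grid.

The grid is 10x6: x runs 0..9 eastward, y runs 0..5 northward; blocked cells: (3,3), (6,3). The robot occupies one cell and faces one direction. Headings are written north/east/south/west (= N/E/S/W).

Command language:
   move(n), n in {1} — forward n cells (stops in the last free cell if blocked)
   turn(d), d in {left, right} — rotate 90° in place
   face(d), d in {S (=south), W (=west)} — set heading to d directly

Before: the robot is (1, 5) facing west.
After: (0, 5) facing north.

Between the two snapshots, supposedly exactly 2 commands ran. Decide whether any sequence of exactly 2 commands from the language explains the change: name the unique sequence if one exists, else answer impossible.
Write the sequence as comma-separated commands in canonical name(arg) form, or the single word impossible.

key: cell and facing (now N) both changed — the 2 commands mix motion and turning
initial: (1, 5) facing west
1. move(1) → (0, 5) facing west
2. turn(right) → (0, 5) facing north
all 25 alternatives checked — unique.

move(1), turn(right)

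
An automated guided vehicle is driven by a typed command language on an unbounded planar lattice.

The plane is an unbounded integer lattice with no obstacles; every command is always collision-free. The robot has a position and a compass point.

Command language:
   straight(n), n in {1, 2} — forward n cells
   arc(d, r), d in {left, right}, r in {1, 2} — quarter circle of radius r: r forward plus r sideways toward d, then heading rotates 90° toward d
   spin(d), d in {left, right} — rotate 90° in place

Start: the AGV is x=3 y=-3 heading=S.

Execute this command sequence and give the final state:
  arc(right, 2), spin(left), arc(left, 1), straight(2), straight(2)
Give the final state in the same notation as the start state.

start: x=3 y=-3 heading=S
[1] after arc(right, 2): x=1 y=-5 heading=W
[2] after spin(left): x=1 y=-5 heading=S
[3] after arc(left, 1): x=2 y=-6 heading=E
[4] after straight(2): x=4 y=-6 heading=E
[5] after straight(2): x=6 y=-6 heading=E

x=6 y=-6 heading=E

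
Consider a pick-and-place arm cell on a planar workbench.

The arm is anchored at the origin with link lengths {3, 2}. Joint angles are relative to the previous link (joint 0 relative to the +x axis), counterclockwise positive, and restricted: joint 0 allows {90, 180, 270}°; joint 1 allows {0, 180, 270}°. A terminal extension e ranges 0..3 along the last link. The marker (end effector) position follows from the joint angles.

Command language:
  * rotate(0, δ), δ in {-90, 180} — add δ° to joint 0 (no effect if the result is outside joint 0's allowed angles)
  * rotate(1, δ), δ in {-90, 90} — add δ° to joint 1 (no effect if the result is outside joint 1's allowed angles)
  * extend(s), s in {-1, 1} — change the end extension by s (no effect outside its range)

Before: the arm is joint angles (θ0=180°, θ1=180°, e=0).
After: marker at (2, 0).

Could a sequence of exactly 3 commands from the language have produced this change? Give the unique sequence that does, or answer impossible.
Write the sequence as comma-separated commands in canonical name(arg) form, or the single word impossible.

start: joint angles (θ0=180°, θ1=180°, e=0)
1. extend(1) → joint angles (θ0=180°, θ1=180°, e=1)
2. extend(1) → joint angles (θ0=180°, θ1=180°, e=2)
3. extend(1) → joint angles (θ0=180°, θ1=180°, e=3)
all 216 alternatives checked — unique.

extend(1), extend(1), extend(1)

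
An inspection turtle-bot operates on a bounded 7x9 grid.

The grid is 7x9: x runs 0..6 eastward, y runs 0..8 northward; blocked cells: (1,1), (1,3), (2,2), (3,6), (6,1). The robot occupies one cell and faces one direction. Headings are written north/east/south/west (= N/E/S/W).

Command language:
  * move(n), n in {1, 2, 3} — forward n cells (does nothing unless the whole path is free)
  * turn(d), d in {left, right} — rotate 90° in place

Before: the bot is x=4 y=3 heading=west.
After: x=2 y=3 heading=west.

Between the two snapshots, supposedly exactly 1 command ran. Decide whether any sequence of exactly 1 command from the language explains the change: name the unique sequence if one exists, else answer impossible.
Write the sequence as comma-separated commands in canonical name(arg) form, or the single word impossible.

key: heading stays W — the single command does not turn
from: x=4 y=3 heading=west
step 1 (move(2)): x=2 y=3 heading=west
all 5 alternatives checked — unique.

move(2)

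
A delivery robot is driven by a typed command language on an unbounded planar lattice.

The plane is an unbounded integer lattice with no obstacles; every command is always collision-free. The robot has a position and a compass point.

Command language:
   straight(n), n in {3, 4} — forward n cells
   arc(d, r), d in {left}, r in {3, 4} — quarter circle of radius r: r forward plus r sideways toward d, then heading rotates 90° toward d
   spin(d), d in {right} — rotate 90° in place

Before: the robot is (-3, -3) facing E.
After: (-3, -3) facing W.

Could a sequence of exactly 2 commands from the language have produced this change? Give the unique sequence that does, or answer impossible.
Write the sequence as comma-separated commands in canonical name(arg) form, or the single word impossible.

key: parked at (-3,-3) the whole time — nothing moves the robot
from: (-3, -3) facing E
t=1 spin(right) ⇒ (-3, -3) facing S
t=2 spin(right) ⇒ (-3, -3) facing W
no rival 2-sequence matches.

spin(right), spin(right)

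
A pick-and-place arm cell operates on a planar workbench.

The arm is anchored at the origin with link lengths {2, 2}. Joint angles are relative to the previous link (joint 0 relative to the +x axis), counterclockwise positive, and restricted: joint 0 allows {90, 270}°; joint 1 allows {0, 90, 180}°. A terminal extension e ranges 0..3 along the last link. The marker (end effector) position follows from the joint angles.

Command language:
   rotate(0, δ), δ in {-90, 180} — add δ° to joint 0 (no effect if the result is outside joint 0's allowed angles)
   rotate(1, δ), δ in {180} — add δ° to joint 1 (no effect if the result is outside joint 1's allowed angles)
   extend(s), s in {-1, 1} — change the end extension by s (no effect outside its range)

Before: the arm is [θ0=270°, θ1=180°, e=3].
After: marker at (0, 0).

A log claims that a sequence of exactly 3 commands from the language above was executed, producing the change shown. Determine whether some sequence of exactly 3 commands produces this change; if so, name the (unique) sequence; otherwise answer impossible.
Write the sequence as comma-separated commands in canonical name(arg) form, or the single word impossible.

extend(-1), extend(-1), extend(-1)

begin: [θ0=270°, θ1=180°, e=3]
1. extend(-1) → [θ0=270°, θ1=180°, e=2]
2. extend(-1) → [θ0=270°, θ1=180°, e=1]
3. extend(-1) → [θ0=270°, θ1=180°, e=0]
no rival 3-sequence matches.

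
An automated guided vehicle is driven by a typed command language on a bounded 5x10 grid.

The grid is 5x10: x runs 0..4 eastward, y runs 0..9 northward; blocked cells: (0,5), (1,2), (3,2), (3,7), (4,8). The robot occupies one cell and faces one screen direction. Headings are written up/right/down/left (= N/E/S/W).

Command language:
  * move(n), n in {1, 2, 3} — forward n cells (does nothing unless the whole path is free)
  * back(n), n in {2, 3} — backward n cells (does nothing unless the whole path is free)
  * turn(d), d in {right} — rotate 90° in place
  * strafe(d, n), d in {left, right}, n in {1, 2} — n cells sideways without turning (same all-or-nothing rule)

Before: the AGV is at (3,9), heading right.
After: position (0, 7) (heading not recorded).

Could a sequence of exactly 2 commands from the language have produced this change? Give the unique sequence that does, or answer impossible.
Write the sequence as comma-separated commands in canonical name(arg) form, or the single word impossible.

key: order matters: swapping back(3) and strafe(right, 2) lands elsewhere
t0: at (3,9), heading right
[1] after back(3): at (0,9), heading right
[2] after strafe(right, 2): at (0,7), heading right
no other 2-command option fits: unique.

back(3), strafe(right, 2)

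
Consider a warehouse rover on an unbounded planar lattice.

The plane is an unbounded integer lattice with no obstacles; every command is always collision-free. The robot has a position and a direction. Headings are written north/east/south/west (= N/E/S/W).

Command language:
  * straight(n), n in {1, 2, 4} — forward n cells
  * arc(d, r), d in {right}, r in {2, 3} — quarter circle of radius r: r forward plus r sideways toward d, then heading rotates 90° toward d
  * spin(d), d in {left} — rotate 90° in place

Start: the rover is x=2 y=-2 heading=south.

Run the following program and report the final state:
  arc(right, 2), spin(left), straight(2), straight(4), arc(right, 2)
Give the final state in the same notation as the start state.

initial: x=2 y=-2 heading=south
t=1 arc(right, 2) ⇒ x=0 y=-4 heading=west
t=2 spin(left) ⇒ x=0 y=-4 heading=south
t=3 straight(2) ⇒ x=0 y=-6 heading=south
t=4 straight(4) ⇒ x=0 y=-10 heading=south
t=5 arc(right, 2) ⇒ x=-2 y=-12 heading=west

x=-2 y=-12 heading=west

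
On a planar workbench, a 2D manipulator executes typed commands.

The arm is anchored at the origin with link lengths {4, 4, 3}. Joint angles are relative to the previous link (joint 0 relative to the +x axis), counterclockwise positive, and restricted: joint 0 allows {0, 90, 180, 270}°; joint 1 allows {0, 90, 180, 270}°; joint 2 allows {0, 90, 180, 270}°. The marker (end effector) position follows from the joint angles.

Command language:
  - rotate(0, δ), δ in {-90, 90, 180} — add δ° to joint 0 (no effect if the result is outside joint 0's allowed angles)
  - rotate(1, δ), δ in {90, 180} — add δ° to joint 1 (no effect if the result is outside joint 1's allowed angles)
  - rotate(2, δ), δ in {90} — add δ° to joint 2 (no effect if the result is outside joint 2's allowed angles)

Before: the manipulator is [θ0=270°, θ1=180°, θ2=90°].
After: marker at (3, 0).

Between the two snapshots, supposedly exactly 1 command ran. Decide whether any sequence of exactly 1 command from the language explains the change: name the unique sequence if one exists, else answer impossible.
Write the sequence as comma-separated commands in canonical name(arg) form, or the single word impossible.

rotate(0, 180)

from: [θ0=270°, θ1=180°, θ2=90°]
t=1 rotate(0, 180) ⇒ [θ0=90°, θ1=180°, θ2=90°]
no other 1-command option fits: unique.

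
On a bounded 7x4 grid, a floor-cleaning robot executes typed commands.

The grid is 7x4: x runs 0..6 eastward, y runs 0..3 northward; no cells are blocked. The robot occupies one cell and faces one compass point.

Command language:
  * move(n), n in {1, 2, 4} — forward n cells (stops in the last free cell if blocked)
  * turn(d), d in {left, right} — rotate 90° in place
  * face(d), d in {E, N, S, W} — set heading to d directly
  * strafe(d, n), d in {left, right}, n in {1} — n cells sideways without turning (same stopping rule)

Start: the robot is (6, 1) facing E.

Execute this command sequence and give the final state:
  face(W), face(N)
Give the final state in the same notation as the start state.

begin: (6, 1) facing E
1. face(W) → (6, 1) facing W
2. face(N) → (6, 1) facing N

(6, 1) facing N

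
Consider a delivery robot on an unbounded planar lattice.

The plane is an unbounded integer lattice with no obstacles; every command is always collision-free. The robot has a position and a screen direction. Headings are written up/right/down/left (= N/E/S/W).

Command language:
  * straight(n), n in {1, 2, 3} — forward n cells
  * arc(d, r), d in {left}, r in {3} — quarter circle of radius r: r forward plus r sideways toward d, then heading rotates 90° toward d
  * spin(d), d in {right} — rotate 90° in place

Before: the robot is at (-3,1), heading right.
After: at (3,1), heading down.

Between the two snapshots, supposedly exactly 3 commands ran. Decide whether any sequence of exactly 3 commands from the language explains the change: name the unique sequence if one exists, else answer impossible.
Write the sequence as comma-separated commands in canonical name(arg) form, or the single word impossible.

key: running spin(right) before straight(3) would end elsewhere — order is forced
start: at (-3,1), heading right
1. straight(3) → at (0,1), heading right
2. straight(3) → at (3,1), heading right
3. spin(right) → at (3,1), heading down
all 125 alternatives checked — unique.

straight(3), straight(3), spin(right)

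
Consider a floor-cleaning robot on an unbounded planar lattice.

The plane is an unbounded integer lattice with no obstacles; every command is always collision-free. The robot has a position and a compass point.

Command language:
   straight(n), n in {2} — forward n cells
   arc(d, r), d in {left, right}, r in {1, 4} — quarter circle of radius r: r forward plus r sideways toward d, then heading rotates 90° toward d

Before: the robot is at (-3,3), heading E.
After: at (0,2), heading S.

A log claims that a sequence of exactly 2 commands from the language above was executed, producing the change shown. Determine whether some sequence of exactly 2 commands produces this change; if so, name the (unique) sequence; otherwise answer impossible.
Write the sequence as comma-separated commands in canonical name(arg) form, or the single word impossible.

key: position moved to (0,2) AND the heading swung to S — translation plus rotation needed
begin: at (-3,3), heading E
step 1 (straight(2)): at (-1,3), heading E
step 2 (arc(right, 1)): at (0,2), heading S
all 25 alternatives checked — unique.

straight(2), arc(right, 1)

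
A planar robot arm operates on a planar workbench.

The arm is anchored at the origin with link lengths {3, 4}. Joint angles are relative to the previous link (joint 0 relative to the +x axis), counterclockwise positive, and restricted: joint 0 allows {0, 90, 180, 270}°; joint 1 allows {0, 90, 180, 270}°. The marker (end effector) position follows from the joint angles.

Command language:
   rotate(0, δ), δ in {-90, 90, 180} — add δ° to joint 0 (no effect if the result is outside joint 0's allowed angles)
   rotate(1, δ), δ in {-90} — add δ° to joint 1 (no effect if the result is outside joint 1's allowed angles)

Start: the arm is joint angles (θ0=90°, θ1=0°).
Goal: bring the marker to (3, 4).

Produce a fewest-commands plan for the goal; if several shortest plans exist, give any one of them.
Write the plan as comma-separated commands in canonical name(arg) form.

rotate(0, -90), rotate(1, -90), rotate(1, -90), rotate(1, -90)

t0: joint angles (θ0=90°, θ1=0°)
1. rotate(0, -90) → joint angles (θ0=0°, θ1=0°)
2. rotate(1, -90) → joint angles (θ0=0°, θ1=270°)
3. rotate(1, -90) → joint angles (θ0=0°, θ1=180°)
4. rotate(1, -90) → joint angles (θ0=0°, θ1=90°)
no 3-step plan works, so 4 is optimal.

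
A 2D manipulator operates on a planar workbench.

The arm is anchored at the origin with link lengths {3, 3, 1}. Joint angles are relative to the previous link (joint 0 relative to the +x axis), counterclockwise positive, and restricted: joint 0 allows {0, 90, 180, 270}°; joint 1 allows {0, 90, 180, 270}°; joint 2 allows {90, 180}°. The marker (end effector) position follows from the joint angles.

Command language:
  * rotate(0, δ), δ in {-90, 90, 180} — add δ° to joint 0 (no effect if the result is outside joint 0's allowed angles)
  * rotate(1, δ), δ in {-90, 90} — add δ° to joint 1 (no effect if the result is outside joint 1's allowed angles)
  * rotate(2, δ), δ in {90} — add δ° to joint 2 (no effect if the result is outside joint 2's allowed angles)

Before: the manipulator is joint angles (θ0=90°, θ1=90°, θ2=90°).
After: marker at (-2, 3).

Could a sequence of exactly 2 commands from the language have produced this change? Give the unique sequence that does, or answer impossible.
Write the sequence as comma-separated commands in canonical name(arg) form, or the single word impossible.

rotate(2, 90), rotate(2, 90)

from: joint angles (θ0=90°, θ1=90°, θ2=90°)
1. rotate(2, 90) → joint angles (θ0=90°, θ1=90°, θ2=180°)
2. rotate(2, 90) → joint angles (θ0=90°, θ1=90°, θ2=180°)
no rival 2-sequence matches.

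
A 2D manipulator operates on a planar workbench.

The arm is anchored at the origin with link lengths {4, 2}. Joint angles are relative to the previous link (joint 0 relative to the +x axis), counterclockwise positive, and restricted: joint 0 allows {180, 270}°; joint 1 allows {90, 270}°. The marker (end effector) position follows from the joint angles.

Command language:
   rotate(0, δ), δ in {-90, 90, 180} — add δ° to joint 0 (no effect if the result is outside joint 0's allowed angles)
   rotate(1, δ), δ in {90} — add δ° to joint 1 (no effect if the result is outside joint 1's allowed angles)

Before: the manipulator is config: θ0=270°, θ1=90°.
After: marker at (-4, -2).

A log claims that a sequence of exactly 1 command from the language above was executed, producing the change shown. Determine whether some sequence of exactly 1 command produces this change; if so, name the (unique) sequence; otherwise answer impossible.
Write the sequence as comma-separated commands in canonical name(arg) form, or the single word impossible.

begin: config: θ0=270°, θ1=90°
t=1 rotate(0, -90) ⇒ config: θ0=180°, θ1=90°
no rival 1-sequence matches.

rotate(0, -90)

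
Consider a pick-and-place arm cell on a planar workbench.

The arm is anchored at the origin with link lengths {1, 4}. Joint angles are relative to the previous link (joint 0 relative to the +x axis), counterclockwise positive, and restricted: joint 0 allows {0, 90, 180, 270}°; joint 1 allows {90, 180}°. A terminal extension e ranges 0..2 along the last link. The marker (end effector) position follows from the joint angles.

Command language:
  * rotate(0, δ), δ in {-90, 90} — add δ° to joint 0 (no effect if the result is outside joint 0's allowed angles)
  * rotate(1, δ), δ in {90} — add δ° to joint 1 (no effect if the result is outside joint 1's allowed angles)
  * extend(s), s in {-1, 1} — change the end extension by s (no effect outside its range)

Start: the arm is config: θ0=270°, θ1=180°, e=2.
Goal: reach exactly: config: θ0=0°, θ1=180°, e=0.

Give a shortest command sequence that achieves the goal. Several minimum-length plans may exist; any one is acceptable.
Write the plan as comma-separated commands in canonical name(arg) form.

extend(-1), extend(-1), rotate(0, 90)

initial: config: θ0=270°, θ1=180°, e=2
t=1 extend(-1) ⇒ config: θ0=270°, θ1=180°, e=1
t=2 extend(-1) ⇒ config: θ0=270°, θ1=180°, e=0
t=3 rotate(0, 90) ⇒ config: θ0=0°, θ1=180°, e=0
nothing shorter than 3 reaches the goal.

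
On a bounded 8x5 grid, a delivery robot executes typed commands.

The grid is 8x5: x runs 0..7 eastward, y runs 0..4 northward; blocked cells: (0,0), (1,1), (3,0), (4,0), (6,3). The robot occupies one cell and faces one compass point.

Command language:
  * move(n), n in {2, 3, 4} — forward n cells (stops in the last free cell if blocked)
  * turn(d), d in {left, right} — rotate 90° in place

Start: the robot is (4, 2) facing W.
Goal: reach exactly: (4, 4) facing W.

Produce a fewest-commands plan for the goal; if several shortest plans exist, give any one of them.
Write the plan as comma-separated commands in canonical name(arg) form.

t0: (4, 2) facing W
step 1 (turn(right)): (4, 2) facing N
step 2 (move(3)): (4, 4) facing N
step 3 (turn(left)): (4, 4) facing W
minimal: 3 command(s), checked below 3.

turn(right), move(3), turn(left)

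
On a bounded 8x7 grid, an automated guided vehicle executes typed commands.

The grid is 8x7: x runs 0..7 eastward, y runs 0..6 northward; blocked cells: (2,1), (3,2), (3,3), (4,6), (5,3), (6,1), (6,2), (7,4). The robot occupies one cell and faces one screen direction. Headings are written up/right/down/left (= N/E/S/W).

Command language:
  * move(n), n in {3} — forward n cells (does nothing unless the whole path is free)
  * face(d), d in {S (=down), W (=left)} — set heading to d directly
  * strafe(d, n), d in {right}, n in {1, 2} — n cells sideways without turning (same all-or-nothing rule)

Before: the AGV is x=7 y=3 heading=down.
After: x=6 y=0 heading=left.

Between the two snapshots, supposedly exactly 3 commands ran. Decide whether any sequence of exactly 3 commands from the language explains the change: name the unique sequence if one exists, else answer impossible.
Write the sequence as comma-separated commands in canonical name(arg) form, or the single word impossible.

key: running face(W) before move(3) would end elsewhere — order is forced
t0: x=7 y=3 heading=down
step 1 (move(3)): x=7 y=0 heading=down
step 2 (strafe(right, 1)): x=6 y=0 heading=down
step 3 (face(W)): x=6 y=0 heading=left
all 125 alternatives checked — unique.

move(3), strafe(right, 1), face(W)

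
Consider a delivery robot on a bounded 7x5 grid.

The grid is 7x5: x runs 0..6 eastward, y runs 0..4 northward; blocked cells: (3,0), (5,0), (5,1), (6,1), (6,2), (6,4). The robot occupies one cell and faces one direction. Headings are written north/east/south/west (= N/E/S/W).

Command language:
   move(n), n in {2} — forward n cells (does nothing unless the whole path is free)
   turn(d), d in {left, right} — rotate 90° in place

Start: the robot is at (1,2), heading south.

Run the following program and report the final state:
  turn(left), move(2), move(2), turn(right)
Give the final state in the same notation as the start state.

t0: at (1,2), heading south
step 1 (turn(left)): at (1,2), heading east
step 2 (move(2)): at (3,2), heading east
step 3 (move(2)): at (5,2), heading east
step 4 (turn(right)): at (5,2), heading south

at (5,2), heading south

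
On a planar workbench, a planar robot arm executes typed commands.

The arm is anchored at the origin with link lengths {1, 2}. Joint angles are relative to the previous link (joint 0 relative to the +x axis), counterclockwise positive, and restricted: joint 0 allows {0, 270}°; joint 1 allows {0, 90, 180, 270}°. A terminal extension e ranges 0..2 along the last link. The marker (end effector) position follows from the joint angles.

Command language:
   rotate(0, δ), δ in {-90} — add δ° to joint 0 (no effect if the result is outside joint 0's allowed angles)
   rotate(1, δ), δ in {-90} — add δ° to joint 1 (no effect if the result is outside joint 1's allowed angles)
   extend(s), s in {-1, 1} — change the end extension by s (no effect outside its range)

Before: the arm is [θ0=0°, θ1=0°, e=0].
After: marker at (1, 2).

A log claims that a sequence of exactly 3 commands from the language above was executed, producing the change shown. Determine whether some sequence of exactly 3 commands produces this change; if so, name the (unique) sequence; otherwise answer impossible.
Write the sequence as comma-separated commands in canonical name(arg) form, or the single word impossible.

t0: [θ0=0°, θ1=0°, e=0]
[1] after rotate(1, -90): [θ0=0°, θ1=270°, e=0]
[2] after rotate(1, -90): [θ0=0°, θ1=180°, e=0]
[3] after rotate(1, -90): [θ0=0°, θ1=90°, e=0]
uniquely the one of 64 3-step routes that fits.

rotate(1, -90), rotate(1, -90), rotate(1, -90)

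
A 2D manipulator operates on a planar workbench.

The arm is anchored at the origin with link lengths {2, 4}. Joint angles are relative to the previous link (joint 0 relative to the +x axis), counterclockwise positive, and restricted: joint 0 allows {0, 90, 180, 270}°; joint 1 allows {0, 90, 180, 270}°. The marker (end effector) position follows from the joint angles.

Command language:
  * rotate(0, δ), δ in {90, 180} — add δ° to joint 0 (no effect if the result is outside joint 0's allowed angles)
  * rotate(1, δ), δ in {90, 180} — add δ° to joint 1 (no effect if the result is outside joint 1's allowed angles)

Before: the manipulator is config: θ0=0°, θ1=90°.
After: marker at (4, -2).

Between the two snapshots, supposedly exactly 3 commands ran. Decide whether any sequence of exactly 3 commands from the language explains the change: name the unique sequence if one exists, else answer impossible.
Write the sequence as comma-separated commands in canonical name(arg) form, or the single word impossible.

rotate(0, 90), rotate(0, 90), rotate(0, 90)

from: config: θ0=0°, θ1=90°
[1] after rotate(0, 90): config: θ0=90°, θ1=90°
[2] after rotate(0, 90): config: θ0=180°, θ1=90°
[3] after rotate(0, 90): config: θ0=270°, θ1=90°
no rival 3-sequence matches.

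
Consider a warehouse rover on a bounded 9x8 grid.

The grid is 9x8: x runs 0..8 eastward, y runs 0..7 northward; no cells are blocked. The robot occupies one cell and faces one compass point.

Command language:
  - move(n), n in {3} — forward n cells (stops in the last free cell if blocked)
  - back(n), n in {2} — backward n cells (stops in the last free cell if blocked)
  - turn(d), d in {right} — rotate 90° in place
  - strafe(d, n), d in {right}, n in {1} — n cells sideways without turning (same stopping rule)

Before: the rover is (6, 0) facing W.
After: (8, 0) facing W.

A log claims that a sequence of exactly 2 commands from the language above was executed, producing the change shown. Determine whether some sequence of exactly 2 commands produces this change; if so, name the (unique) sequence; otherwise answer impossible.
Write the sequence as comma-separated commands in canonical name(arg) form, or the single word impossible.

back(2), back(2)

key: heading stays W — no command in the sequence turns
initial: (6, 0) facing W
[1] after back(2): (8, 0) facing W
[2] after back(2): (8, 0) facing W
uniquely the one of 16 2-step routes that fits.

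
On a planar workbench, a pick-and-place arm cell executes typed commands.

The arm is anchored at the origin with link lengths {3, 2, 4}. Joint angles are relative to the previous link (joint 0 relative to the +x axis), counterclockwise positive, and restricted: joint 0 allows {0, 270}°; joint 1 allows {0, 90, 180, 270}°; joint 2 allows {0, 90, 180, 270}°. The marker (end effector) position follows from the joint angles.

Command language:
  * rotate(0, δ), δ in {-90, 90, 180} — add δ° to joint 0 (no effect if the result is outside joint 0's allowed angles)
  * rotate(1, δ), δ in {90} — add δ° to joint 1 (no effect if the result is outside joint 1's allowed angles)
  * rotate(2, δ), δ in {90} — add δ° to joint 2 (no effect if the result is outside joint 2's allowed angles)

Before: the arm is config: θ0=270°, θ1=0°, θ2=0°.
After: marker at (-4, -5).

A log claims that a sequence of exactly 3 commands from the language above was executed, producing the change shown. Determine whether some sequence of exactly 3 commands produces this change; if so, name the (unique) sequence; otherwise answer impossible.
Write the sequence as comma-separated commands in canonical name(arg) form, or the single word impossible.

t0: config: θ0=270°, θ1=0°, θ2=0°
t=1 rotate(2, 90) ⇒ config: θ0=270°, θ1=0°, θ2=90°
t=2 rotate(2, 90) ⇒ config: θ0=270°, θ1=0°, θ2=180°
t=3 rotate(2, 90) ⇒ config: θ0=270°, θ1=0°, θ2=270°
no other 3-command option fits: unique.

rotate(2, 90), rotate(2, 90), rotate(2, 90)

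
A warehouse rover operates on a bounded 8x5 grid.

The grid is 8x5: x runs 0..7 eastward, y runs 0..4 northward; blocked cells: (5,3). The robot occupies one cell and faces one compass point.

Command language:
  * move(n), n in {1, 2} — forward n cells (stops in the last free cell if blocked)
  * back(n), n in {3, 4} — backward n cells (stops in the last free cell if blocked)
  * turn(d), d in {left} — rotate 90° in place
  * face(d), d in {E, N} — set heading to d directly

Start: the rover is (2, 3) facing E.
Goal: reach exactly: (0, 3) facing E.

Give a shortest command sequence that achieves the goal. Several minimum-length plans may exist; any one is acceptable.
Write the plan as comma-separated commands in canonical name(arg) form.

back(3)

begin: (2, 3) facing E
1. back(3) → (0, 3) facing E
minimal: 1 command(s), checked below 1.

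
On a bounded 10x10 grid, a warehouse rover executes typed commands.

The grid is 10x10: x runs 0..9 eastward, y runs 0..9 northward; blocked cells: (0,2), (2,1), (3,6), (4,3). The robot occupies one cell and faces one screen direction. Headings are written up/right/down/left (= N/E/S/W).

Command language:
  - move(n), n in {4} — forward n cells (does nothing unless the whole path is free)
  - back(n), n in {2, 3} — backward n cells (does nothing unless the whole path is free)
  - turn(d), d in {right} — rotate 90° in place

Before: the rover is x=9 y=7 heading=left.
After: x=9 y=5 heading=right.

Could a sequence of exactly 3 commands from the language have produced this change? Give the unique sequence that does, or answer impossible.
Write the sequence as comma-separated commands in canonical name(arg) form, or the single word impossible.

key: cell and facing (now E) both changed — the 3 commands mix motion and turning
initial: x=9 y=7 heading=left
[1] after turn(right): x=9 y=7 heading=up
[2] after back(2): x=9 y=5 heading=up
[3] after turn(right): x=9 y=5 heading=right
all 64 alternatives checked — unique.

turn(right), back(2), turn(right)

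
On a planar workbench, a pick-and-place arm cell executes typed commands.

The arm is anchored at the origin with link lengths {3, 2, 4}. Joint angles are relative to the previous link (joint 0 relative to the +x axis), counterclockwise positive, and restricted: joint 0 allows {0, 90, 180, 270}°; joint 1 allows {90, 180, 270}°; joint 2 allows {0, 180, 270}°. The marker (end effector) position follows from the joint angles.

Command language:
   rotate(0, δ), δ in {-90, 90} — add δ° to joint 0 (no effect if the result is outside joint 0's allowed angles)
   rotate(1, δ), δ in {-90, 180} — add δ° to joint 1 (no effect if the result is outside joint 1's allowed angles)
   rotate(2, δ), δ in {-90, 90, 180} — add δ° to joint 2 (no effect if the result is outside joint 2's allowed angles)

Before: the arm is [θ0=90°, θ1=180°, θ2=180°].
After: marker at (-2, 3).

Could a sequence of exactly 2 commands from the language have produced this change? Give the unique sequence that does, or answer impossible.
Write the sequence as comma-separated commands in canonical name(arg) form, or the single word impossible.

key: order matters: swapping rotate(1, -90) and rotate(1, 180) lands elsewhere
begin: [θ0=90°, θ1=180°, θ2=180°]
1. rotate(1, -90) → [θ0=90°, θ1=90°, θ2=180°]
2. rotate(1, 180) → [θ0=90°, θ1=270°, θ2=180°]
no rival 2-sequence matches.

rotate(1, -90), rotate(1, 180)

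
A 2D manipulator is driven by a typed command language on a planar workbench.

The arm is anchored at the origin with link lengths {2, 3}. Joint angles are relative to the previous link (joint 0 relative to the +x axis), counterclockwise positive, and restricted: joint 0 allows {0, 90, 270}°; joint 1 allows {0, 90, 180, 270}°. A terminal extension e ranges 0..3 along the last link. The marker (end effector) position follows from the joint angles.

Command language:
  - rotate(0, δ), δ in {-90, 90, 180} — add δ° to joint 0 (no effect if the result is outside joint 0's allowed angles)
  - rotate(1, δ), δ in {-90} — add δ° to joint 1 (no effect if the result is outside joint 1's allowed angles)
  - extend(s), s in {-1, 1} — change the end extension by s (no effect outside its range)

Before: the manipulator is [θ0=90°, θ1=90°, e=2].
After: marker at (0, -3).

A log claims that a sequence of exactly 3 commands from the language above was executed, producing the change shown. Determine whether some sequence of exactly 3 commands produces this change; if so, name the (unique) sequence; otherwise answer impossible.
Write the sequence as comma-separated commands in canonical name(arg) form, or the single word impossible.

t0: [θ0=90°, θ1=90°, e=2]
[1] after rotate(1, -90): [θ0=90°, θ1=0°, e=2]
[2] after rotate(1, -90): [θ0=90°, θ1=270°, e=2]
[3] after rotate(1, -90): [θ0=90°, θ1=180°, e=2]
no other 3-command option fits: unique.

rotate(1, -90), rotate(1, -90), rotate(1, -90)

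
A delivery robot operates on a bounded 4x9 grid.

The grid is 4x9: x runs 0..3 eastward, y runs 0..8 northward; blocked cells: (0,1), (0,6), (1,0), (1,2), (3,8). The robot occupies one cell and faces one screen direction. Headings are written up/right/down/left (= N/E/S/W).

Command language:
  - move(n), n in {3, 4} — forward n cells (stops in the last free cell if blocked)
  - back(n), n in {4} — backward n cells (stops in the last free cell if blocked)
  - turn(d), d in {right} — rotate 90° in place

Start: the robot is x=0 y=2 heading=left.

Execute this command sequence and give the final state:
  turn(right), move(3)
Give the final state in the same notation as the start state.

x=0 y=5 heading=up

start: x=0 y=2 heading=left
t=1 turn(right) ⇒ x=0 y=2 heading=up
t=2 move(3) ⇒ x=0 y=5 heading=up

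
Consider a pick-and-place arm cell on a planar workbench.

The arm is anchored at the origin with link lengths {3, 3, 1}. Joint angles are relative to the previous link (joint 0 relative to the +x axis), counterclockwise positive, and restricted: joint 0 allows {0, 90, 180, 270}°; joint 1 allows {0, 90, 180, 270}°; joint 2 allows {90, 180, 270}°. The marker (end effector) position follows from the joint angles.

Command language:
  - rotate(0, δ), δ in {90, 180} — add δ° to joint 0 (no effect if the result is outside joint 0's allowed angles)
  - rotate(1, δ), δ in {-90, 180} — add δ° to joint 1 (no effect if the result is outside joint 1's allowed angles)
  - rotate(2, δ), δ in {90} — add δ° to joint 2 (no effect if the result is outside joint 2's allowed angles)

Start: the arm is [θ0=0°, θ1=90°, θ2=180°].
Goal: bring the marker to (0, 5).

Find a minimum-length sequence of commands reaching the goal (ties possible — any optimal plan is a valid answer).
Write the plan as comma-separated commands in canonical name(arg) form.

rotate(0, 90), rotate(1, -90)

start: [θ0=0°, θ1=90°, θ2=180°]
1. rotate(0, 90) → [θ0=90°, θ1=90°, θ2=180°]
2. rotate(1, -90) → [θ0=90°, θ1=0°, θ2=180°]
shorter routes all fall short; 2 is best.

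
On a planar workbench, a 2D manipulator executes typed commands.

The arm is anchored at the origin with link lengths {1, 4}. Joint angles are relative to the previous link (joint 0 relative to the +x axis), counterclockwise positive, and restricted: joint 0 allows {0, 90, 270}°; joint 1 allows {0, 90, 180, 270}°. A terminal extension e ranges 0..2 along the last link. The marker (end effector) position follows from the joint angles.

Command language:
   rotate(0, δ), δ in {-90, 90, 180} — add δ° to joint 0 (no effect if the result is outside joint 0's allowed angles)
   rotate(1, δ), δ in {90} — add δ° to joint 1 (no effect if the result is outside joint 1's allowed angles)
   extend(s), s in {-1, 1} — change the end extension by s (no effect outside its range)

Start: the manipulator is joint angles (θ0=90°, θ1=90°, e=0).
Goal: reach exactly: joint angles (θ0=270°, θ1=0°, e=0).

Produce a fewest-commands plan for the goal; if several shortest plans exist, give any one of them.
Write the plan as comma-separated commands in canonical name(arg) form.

rotate(1, 90), rotate(1, 90), rotate(1, 90), rotate(0, 180)

start: joint angles (θ0=90°, θ1=90°, e=0)
t=1 rotate(1, 90) ⇒ joint angles (θ0=90°, θ1=180°, e=0)
t=2 rotate(1, 90) ⇒ joint angles (θ0=90°, θ1=270°, e=0)
t=3 rotate(1, 90) ⇒ joint angles (θ0=90°, θ1=0°, e=0)
t=4 rotate(0, 180) ⇒ joint angles (θ0=270°, θ1=0°, e=0)
shorter routes all fall short; 4 is best.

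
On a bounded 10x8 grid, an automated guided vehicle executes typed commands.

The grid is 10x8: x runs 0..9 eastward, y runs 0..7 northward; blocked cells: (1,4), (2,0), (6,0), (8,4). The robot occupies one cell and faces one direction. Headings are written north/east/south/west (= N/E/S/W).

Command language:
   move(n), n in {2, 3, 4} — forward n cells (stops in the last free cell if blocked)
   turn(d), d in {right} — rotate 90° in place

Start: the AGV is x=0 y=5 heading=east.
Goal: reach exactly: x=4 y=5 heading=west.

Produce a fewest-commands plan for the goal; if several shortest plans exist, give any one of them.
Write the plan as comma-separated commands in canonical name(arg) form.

initial: x=0 y=5 heading=east
[1] after move(4): x=4 y=5 heading=east
[2] after turn(right): x=4 y=5 heading=south
[3] after turn(right): x=4 y=5 heading=west
minimal: 3 command(s), checked below 3.

move(4), turn(right), turn(right)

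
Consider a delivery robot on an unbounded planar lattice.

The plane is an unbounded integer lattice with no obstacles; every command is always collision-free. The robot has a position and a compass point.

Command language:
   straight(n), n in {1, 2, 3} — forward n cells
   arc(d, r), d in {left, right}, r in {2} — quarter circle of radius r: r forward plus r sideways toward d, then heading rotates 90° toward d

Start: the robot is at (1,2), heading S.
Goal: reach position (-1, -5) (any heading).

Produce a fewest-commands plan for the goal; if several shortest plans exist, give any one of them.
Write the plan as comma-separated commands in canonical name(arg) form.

straight(2), straight(3), arc(right, 2)

t0: at (1,2), heading S
t=1 straight(2) ⇒ at (1,0), heading S
t=2 straight(3) ⇒ at (1,-3), heading S
t=3 arc(right, 2) ⇒ at (-1,-5), heading W
no 2-step plan works, so 3 is optimal.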